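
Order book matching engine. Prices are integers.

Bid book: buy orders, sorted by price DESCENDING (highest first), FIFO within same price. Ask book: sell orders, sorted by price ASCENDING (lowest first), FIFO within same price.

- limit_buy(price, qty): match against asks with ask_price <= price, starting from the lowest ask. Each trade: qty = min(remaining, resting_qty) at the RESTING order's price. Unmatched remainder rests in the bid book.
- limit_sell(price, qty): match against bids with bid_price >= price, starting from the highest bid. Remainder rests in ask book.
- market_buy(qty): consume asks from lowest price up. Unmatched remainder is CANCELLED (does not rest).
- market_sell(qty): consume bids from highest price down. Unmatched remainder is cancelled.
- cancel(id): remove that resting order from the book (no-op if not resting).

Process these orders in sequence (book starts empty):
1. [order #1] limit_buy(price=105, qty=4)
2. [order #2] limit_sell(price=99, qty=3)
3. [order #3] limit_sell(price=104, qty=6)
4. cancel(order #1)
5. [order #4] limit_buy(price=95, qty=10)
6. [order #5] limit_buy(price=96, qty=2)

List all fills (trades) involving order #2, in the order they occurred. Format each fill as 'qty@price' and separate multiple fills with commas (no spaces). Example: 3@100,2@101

Answer: 3@105

Derivation:
After op 1 [order #1] limit_buy(price=105, qty=4): fills=none; bids=[#1:4@105] asks=[-]
After op 2 [order #2] limit_sell(price=99, qty=3): fills=#1x#2:3@105; bids=[#1:1@105] asks=[-]
After op 3 [order #3] limit_sell(price=104, qty=6): fills=#1x#3:1@105; bids=[-] asks=[#3:5@104]
After op 4 cancel(order #1): fills=none; bids=[-] asks=[#3:5@104]
After op 5 [order #4] limit_buy(price=95, qty=10): fills=none; bids=[#4:10@95] asks=[#3:5@104]
After op 6 [order #5] limit_buy(price=96, qty=2): fills=none; bids=[#5:2@96 #4:10@95] asks=[#3:5@104]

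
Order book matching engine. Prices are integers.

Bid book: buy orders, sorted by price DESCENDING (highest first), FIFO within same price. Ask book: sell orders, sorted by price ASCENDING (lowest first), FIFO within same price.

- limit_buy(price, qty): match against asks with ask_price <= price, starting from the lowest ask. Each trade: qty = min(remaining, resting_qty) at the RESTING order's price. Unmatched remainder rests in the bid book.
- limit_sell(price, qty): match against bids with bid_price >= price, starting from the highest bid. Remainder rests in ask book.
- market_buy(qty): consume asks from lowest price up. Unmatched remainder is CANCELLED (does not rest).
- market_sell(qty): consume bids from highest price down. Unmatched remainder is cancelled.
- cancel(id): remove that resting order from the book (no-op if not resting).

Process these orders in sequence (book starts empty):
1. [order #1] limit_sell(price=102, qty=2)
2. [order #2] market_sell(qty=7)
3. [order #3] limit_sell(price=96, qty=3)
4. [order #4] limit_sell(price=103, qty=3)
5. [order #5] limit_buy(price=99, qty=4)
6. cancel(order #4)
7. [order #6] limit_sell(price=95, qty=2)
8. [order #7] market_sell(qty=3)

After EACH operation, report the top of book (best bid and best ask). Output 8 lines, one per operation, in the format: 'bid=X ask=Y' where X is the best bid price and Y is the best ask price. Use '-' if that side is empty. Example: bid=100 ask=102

Answer: bid=- ask=102
bid=- ask=102
bid=- ask=96
bid=- ask=96
bid=99 ask=102
bid=99 ask=102
bid=- ask=95
bid=- ask=95

Derivation:
After op 1 [order #1] limit_sell(price=102, qty=2): fills=none; bids=[-] asks=[#1:2@102]
After op 2 [order #2] market_sell(qty=7): fills=none; bids=[-] asks=[#1:2@102]
After op 3 [order #3] limit_sell(price=96, qty=3): fills=none; bids=[-] asks=[#3:3@96 #1:2@102]
After op 4 [order #4] limit_sell(price=103, qty=3): fills=none; bids=[-] asks=[#3:3@96 #1:2@102 #4:3@103]
After op 5 [order #5] limit_buy(price=99, qty=4): fills=#5x#3:3@96; bids=[#5:1@99] asks=[#1:2@102 #4:3@103]
After op 6 cancel(order #4): fills=none; bids=[#5:1@99] asks=[#1:2@102]
After op 7 [order #6] limit_sell(price=95, qty=2): fills=#5x#6:1@99; bids=[-] asks=[#6:1@95 #1:2@102]
After op 8 [order #7] market_sell(qty=3): fills=none; bids=[-] asks=[#6:1@95 #1:2@102]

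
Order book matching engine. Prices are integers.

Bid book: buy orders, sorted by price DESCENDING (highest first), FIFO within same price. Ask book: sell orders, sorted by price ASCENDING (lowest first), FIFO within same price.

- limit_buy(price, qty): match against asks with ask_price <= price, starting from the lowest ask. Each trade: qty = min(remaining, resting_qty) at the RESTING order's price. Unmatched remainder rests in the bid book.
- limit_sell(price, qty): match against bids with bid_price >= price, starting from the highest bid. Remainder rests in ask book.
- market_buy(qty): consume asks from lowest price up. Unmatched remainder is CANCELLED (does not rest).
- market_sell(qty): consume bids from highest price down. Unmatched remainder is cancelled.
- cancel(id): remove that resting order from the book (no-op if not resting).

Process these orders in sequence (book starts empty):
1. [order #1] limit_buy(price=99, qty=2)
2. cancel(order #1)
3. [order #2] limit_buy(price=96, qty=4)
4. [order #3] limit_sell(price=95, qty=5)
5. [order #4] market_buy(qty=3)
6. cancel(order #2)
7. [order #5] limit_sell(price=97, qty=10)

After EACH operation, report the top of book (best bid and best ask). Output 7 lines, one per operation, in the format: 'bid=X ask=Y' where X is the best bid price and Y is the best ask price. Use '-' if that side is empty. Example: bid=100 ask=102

After op 1 [order #1] limit_buy(price=99, qty=2): fills=none; bids=[#1:2@99] asks=[-]
After op 2 cancel(order #1): fills=none; bids=[-] asks=[-]
After op 3 [order #2] limit_buy(price=96, qty=4): fills=none; bids=[#2:4@96] asks=[-]
After op 4 [order #3] limit_sell(price=95, qty=5): fills=#2x#3:4@96; bids=[-] asks=[#3:1@95]
After op 5 [order #4] market_buy(qty=3): fills=#4x#3:1@95; bids=[-] asks=[-]
After op 6 cancel(order #2): fills=none; bids=[-] asks=[-]
After op 7 [order #5] limit_sell(price=97, qty=10): fills=none; bids=[-] asks=[#5:10@97]

Answer: bid=99 ask=-
bid=- ask=-
bid=96 ask=-
bid=- ask=95
bid=- ask=-
bid=- ask=-
bid=- ask=97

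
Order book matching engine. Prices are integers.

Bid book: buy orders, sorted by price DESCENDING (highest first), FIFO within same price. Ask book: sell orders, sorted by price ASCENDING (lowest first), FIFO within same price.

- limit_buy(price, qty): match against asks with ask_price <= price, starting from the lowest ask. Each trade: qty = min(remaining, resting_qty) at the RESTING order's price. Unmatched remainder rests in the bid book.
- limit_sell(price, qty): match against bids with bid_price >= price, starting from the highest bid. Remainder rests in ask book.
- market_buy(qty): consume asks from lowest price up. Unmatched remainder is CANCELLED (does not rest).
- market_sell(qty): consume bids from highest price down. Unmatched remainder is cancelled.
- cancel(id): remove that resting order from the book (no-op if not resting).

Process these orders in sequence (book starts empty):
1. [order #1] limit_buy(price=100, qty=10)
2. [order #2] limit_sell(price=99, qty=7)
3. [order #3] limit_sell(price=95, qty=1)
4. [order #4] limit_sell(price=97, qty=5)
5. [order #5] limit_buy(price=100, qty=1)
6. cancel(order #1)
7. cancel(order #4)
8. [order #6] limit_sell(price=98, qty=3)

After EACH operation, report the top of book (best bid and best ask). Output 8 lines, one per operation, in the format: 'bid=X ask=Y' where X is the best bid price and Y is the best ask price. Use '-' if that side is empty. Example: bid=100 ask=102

After op 1 [order #1] limit_buy(price=100, qty=10): fills=none; bids=[#1:10@100] asks=[-]
After op 2 [order #2] limit_sell(price=99, qty=7): fills=#1x#2:7@100; bids=[#1:3@100] asks=[-]
After op 3 [order #3] limit_sell(price=95, qty=1): fills=#1x#3:1@100; bids=[#1:2@100] asks=[-]
After op 4 [order #4] limit_sell(price=97, qty=5): fills=#1x#4:2@100; bids=[-] asks=[#4:3@97]
After op 5 [order #5] limit_buy(price=100, qty=1): fills=#5x#4:1@97; bids=[-] asks=[#4:2@97]
After op 6 cancel(order #1): fills=none; bids=[-] asks=[#4:2@97]
After op 7 cancel(order #4): fills=none; bids=[-] asks=[-]
After op 8 [order #6] limit_sell(price=98, qty=3): fills=none; bids=[-] asks=[#6:3@98]

Answer: bid=100 ask=-
bid=100 ask=-
bid=100 ask=-
bid=- ask=97
bid=- ask=97
bid=- ask=97
bid=- ask=-
bid=- ask=98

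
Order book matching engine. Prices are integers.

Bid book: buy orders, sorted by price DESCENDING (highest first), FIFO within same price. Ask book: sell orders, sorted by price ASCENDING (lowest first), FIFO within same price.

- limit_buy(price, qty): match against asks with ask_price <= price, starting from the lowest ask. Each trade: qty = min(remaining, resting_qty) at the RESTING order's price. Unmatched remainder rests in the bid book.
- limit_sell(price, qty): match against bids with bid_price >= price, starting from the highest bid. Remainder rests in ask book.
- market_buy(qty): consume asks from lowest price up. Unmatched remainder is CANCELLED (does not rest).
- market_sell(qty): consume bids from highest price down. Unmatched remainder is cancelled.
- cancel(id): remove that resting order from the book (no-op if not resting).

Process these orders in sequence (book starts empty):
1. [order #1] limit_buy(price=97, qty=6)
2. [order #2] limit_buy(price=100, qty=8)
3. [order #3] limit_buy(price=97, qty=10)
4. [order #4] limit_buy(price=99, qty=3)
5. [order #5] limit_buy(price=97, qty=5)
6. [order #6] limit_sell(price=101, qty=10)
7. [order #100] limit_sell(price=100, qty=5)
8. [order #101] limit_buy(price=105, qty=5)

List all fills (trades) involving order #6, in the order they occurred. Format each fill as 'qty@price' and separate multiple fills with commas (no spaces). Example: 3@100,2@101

After op 1 [order #1] limit_buy(price=97, qty=6): fills=none; bids=[#1:6@97] asks=[-]
After op 2 [order #2] limit_buy(price=100, qty=8): fills=none; bids=[#2:8@100 #1:6@97] asks=[-]
After op 3 [order #3] limit_buy(price=97, qty=10): fills=none; bids=[#2:8@100 #1:6@97 #3:10@97] asks=[-]
After op 4 [order #4] limit_buy(price=99, qty=3): fills=none; bids=[#2:8@100 #4:3@99 #1:6@97 #3:10@97] asks=[-]
After op 5 [order #5] limit_buy(price=97, qty=5): fills=none; bids=[#2:8@100 #4:3@99 #1:6@97 #3:10@97 #5:5@97] asks=[-]
After op 6 [order #6] limit_sell(price=101, qty=10): fills=none; bids=[#2:8@100 #4:3@99 #1:6@97 #3:10@97 #5:5@97] asks=[#6:10@101]
After op 7 [order #100] limit_sell(price=100, qty=5): fills=#2x#100:5@100; bids=[#2:3@100 #4:3@99 #1:6@97 #3:10@97 #5:5@97] asks=[#6:10@101]
After op 8 [order #101] limit_buy(price=105, qty=5): fills=#101x#6:5@101; bids=[#2:3@100 #4:3@99 #1:6@97 #3:10@97 #5:5@97] asks=[#6:5@101]

Answer: 5@101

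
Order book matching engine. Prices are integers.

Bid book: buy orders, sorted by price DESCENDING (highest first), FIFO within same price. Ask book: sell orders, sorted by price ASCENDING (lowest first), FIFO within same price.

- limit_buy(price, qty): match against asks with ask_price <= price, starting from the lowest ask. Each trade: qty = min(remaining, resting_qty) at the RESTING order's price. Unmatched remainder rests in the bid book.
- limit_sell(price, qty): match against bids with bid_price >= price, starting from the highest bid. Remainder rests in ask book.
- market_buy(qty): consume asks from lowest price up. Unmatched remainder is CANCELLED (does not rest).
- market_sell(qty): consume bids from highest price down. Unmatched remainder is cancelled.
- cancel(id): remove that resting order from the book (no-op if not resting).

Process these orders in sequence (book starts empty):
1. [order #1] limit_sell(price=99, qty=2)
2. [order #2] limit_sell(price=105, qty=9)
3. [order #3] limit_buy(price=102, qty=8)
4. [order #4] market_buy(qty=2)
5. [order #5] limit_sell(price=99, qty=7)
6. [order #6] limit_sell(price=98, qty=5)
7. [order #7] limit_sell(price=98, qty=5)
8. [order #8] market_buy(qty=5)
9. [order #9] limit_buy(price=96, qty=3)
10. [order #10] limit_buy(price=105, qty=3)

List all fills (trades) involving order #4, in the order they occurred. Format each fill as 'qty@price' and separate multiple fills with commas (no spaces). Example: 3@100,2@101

After op 1 [order #1] limit_sell(price=99, qty=2): fills=none; bids=[-] asks=[#1:2@99]
After op 2 [order #2] limit_sell(price=105, qty=9): fills=none; bids=[-] asks=[#1:2@99 #2:9@105]
After op 3 [order #3] limit_buy(price=102, qty=8): fills=#3x#1:2@99; bids=[#3:6@102] asks=[#2:9@105]
After op 4 [order #4] market_buy(qty=2): fills=#4x#2:2@105; bids=[#3:6@102] asks=[#2:7@105]
After op 5 [order #5] limit_sell(price=99, qty=7): fills=#3x#5:6@102; bids=[-] asks=[#5:1@99 #2:7@105]
After op 6 [order #6] limit_sell(price=98, qty=5): fills=none; bids=[-] asks=[#6:5@98 #5:1@99 #2:7@105]
After op 7 [order #7] limit_sell(price=98, qty=5): fills=none; bids=[-] asks=[#6:5@98 #7:5@98 #5:1@99 #2:7@105]
After op 8 [order #8] market_buy(qty=5): fills=#8x#6:5@98; bids=[-] asks=[#7:5@98 #5:1@99 #2:7@105]
After op 9 [order #9] limit_buy(price=96, qty=3): fills=none; bids=[#9:3@96] asks=[#7:5@98 #5:1@99 #2:7@105]
After op 10 [order #10] limit_buy(price=105, qty=3): fills=#10x#7:3@98; bids=[#9:3@96] asks=[#7:2@98 #5:1@99 #2:7@105]

Answer: 2@105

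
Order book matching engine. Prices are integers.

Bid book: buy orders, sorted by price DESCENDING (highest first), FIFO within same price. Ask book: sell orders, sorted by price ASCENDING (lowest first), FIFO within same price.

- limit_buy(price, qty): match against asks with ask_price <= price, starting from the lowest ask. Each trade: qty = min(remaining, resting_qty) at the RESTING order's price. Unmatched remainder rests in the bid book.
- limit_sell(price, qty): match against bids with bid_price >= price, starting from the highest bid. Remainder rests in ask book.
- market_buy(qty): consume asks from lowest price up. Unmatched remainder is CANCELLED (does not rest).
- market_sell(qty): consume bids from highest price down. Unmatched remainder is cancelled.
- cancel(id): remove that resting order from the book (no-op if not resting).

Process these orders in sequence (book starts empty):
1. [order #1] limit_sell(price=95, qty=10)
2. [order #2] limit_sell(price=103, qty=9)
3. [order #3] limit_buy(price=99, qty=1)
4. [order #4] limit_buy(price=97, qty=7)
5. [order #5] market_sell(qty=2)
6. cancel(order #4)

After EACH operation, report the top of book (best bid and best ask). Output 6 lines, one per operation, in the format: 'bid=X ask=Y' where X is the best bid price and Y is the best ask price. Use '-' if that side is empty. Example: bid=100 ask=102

Answer: bid=- ask=95
bid=- ask=95
bid=- ask=95
bid=- ask=95
bid=- ask=95
bid=- ask=95

Derivation:
After op 1 [order #1] limit_sell(price=95, qty=10): fills=none; bids=[-] asks=[#1:10@95]
After op 2 [order #2] limit_sell(price=103, qty=9): fills=none; bids=[-] asks=[#1:10@95 #2:9@103]
After op 3 [order #3] limit_buy(price=99, qty=1): fills=#3x#1:1@95; bids=[-] asks=[#1:9@95 #2:9@103]
After op 4 [order #4] limit_buy(price=97, qty=7): fills=#4x#1:7@95; bids=[-] asks=[#1:2@95 #2:9@103]
After op 5 [order #5] market_sell(qty=2): fills=none; bids=[-] asks=[#1:2@95 #2:9@103]
After op 6 cancel(order #4): fills=none; bids=[-] asks=[#1:2@95 #2:9@103]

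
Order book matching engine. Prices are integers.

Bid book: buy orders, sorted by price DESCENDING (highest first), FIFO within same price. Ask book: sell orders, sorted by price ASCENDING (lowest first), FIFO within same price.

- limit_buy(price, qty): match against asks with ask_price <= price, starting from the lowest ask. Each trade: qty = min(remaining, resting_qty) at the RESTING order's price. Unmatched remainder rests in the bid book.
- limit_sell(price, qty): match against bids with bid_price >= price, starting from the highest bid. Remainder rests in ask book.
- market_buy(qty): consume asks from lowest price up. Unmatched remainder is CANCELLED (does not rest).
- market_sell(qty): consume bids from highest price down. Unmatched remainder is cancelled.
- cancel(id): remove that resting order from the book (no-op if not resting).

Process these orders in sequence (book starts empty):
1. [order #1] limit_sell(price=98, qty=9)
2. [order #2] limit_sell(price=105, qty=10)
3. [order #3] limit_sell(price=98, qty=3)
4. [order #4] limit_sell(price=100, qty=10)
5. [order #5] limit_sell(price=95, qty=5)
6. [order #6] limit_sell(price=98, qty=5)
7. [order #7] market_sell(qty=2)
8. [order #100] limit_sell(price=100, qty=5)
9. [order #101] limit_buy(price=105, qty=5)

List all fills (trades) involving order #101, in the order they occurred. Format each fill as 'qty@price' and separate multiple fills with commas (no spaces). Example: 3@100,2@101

Answer: 5@95

Derivation:
After op 1 [order #1] limit_sell(price=98, qty=9): fills=none; bids=[-] asks=[#1:9@98]
After op 2 [order #2] limit_sell(price=105, qty=10): fills=none; bids=[-] asks=[#1:9@98 #2:10@105]
After op 3 [order #3] limit_sell(price=98, qty=3): fills=none; bids=[-] asks=[#1:9@98 #3:3@98 #2:10@105]
After op 4 [order #4] limit_sell(price=100, qty=10): fills=none; bids=[-] asks=[#1:9@98 #3:3@98 #4:10@100 #2:10@105]
After op 5 [order #5] limit_sell(price=95, qty=5): fills=none; bids=[-] asks=[#5:5@95 #1:9@98 #3:3@98 #4:10@100 #2:10@105]
After op 6 [order #6] limit_sell(price=98, qty=5): fills=none; bids=[-] asks=[#5:5@95 #1:9@98 #3:3@98 #6:5@98 #4:10@100 #2:10@105]
After op 7 [order #7] market_sell(qty=2): fills=none; bids=[-] asks=[#5:5@95 #1:9@98 #3:3@98 #6:5@98 #4:10@100 #2:10@105]
After op 8 [order #100] limit_sell(price=100, qty=5): fills=none; bids=[-] asks=[#5:5@95 #1:9@98 #3:3@98 #6:5@98 #4:10@100 #100:5@100 #2:10@105]
After op 9 [order #101] limit_buy(price=105, qty=5): fills=#101x#5:5@95; bids=[-] asks=[#1:9@98 #3:3@98 #6:5@98 #4:10@100 #100:5@100 #2:10@105]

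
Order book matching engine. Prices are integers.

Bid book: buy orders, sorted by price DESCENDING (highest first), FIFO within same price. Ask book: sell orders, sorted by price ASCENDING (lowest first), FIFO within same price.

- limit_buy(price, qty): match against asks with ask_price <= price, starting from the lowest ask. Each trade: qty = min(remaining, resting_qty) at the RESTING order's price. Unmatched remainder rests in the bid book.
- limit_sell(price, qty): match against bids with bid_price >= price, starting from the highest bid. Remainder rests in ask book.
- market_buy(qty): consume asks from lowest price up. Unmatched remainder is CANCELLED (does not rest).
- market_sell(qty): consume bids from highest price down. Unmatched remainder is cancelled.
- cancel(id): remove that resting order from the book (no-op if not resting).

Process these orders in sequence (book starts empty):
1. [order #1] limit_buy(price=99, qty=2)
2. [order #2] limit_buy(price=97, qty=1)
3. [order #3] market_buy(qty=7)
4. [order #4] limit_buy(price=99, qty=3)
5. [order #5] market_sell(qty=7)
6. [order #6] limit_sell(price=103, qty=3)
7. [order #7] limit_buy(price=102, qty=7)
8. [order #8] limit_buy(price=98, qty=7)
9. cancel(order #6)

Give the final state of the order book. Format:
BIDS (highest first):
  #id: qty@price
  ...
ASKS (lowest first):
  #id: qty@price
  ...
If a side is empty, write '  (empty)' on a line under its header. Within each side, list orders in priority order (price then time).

After op 1 [order #1] limit_buy(price=99, qty=2): fills=none; bids=[#1:2@99] asks=[-]
After op 2 [order #2] limit_buy(price=97, qty=1): fills=none; bids=[#1:2@99 #2:1@97] asks=[-]
After op 3 [order #3] market_buy(qty=7): fills=none; bids=[#1:2@99 #2:1@97] asks=[-]
After op 4 [order #4] limit_buy(price=99, qty=3): fills=none; bids=[#1:2@99 #4:3@99 #2:1@97] asks=[-]
After op 5 [order #5] market_sell(qty=7): fills=#1x#5:2@99 #4x#5:3@99 #2x#5:1@97; bids=[-] asks=[-]
After op 6 [order #6] limit_sell(price=103, qty=3): fills=none; bids=[-] asks=[#6:3@103]
After op 7 [order #7] limit_buy(price=102, qty=7): fills=none; bids=[#7:7@102] asks=[#6:3@103]
After op 8 [order #8] limit_buy(price=98, qty=7): fills=none; bids=[#7:7@102 #8:7@98] asks=[#6:3@103]
After op 9 cancel(order #6): fills=none; bids=[#7:7@102 #8:7@98] asks=[-]

Answer: BIDS (highest first):
  #7: 7@102
  #8: 7@98
ASKS (lowest first):
  (empty)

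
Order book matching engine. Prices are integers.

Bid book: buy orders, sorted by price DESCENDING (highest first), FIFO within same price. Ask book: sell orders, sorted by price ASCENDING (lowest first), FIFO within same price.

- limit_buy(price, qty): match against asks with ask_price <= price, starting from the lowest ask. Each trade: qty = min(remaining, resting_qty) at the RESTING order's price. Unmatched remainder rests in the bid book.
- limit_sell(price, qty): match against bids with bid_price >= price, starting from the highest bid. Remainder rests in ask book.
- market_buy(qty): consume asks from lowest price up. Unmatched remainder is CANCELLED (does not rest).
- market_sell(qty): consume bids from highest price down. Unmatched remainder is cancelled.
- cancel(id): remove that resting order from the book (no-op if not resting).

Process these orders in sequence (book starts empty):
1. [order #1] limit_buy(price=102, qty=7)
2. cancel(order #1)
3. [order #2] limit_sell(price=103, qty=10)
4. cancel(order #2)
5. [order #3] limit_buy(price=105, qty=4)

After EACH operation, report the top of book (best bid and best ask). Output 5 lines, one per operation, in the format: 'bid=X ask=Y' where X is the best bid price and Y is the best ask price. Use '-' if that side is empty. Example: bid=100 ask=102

After op 1 [order #1] limit_buy(price=102, qty=7): fills=none; bids=[#1:7@102] asks=[-]
After op 2 cancel(order #1): fills=none; bids=[-] asks=[-]
After op 3 [order #2] limit_sell(price=103, qty=10): fills=none; bids=[-] asks=[#2:10@103]
After op 4 cancel(order #2): fills=none; bids=[-] asks=[-]
After op 5 [order #3] limit_buy(price=105, qty=4): fills=none; bids=[#3:4@105] asks=[-]

Answer: bid=102 ask=-
bid=- ask=-
bid=- ask=103
bid=- ask=-
bid=105 ask=-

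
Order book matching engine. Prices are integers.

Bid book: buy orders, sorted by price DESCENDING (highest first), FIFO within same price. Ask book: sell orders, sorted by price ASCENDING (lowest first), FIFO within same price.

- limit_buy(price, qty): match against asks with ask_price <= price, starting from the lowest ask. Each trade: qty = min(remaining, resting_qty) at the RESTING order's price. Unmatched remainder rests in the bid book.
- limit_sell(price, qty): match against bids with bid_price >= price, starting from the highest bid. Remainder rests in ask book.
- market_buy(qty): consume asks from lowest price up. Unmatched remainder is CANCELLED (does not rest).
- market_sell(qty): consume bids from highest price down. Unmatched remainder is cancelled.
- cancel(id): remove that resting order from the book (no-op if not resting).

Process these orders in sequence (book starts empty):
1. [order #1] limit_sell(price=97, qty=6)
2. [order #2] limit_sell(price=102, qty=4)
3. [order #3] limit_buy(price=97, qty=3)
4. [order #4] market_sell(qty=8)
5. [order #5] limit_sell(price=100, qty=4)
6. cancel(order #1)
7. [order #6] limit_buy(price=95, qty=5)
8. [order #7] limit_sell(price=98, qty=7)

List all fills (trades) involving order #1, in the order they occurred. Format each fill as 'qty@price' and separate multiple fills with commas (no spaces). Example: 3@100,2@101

Answer: 3@97

Derivation:
After op 1 [order #1] limit_sell(price=97, qty=6): fills=none; bids=[-] asks=[#1:6@97]
After op 2 [order #2] limit_sell(price=102, qty=4): fills=none; bids=[-] asks=[#1:6@97 #2:4@102]
After op 3 [order #3] limit_buy(price=97, qty=3): fills=#3x#1:3@97; bids=[-] asks=[#1:3@97 #2:4@102]
After op 4 [order #4] market_sell(qty=8): fills=none; bids=[-] asks=[#1:3@97 #2:4@102]
After op 5 [order #5] limit_sell(price=100, qty=4): fills=none; bids=[-] asks=[#1:3@97 #5:4@100 #2:4@102]
After op 6 cancel(order #1): fills=none; bids=[-] asks=[#5:4@100 #2:4@102]
After op 7 [order #6] limit_buy(price=95, qty=5): fills=none; bids=[#6:5@95] asks=[#5:4@100 #2:4@102]
After op 8 [order #7] limit_sell(price=98, qty=7): fills=none; bids=[#6:5@95] asks=[#7:7@98 #5:4@100 #2:4@102]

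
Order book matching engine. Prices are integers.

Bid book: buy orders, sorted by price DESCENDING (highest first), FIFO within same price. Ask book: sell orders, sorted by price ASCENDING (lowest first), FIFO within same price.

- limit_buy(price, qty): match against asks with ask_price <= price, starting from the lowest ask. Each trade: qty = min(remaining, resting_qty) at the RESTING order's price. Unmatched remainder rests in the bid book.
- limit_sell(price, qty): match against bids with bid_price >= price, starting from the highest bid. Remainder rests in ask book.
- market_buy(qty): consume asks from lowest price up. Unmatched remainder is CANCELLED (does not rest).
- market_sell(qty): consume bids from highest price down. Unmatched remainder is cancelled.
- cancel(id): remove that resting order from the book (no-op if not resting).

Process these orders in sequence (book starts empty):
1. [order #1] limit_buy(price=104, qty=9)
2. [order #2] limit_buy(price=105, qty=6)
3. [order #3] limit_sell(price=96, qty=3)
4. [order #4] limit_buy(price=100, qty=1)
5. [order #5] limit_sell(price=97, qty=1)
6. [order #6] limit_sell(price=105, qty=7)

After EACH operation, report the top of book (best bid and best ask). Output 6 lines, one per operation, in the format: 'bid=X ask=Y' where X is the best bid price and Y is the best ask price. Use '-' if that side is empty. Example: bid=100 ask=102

Answer: bid=104 ask=-
bid=105 ask=-
bid=105 ask=-
bid=105 ask=-
bid=105 ask=-
bid=104 ask=105

Derivation:
After op 1 [order #1] limit_buy(price=104, qty=9): fills=none; bids=[#1:9@104] asks=[-]
After op 2 [order #2] limit_buy(price=105, qty=6): fills=none; bids=[#2:6@105 #1:9@104] asks=[-]
After op 3 [order #3] limit_sell(price=96, qty=3): fills=#2x#3:3@105; bids=[#2:3@105 #1:9@104] asks=[-]
After op 4 [order #4] limit_buy(price=100, qty=1): fills=none; bids=[#2:3@105 #1:9@104 #4:1@100] asks=[-]
After op 5 [order #5] limit_sell(price=97, qty=1): fills=#2x#5:1@105; bids=[#2:2@105 #1:9@104 #4:1@100] asks=[-]
After op 6 [order #6] limit_sell(price=105, qty=7): fills=#2x#6:2@105; bids=[#1:9@104 #4:1@100] asks=[#6:5@105]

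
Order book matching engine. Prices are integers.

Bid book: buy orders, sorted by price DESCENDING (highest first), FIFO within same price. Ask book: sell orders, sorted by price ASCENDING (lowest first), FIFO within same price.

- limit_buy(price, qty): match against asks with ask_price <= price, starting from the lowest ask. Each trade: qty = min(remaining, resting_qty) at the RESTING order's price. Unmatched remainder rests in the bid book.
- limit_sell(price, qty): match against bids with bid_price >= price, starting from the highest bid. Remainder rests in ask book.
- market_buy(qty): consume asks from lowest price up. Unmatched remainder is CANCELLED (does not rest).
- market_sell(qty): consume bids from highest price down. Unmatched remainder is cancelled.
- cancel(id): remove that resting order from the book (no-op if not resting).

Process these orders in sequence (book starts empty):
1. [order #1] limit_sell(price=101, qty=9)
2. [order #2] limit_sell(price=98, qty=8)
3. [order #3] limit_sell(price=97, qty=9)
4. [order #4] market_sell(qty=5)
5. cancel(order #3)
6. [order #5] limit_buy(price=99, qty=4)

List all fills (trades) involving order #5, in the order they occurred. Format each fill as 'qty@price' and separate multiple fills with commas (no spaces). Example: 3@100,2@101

After op 1 [order #1] limit_sell(price=101, qty=9): fills=none; bids=[-] asks=[#1:9@101]
After op 2 [order #2] limit_sell(price=98, qty=8): fills=none; bids=[-] asks=[#2:8@98 #1:9@101]
After op 3 [order #3] limit_sell(price=97, qty=9): fills=none; bids=[-] asks=[#3:9@97 #2:8@98 #1:9@101]
After op 4 [order #4] market_sell(qty=5): fills=none; bids=[-] asks=[#3:9@97 #2:8@98 #1:9@101]
After op 5 cancel(order #3): fills=none; bids=[-] asks=[#2:8@98 #1:9@101]
After op 6 [order #5] limit_buy(price=99, qty=4): fills=#5x#2:4@98; bids=[-] asks=[#2:4@98 #1:9@101]

Answer: 4@98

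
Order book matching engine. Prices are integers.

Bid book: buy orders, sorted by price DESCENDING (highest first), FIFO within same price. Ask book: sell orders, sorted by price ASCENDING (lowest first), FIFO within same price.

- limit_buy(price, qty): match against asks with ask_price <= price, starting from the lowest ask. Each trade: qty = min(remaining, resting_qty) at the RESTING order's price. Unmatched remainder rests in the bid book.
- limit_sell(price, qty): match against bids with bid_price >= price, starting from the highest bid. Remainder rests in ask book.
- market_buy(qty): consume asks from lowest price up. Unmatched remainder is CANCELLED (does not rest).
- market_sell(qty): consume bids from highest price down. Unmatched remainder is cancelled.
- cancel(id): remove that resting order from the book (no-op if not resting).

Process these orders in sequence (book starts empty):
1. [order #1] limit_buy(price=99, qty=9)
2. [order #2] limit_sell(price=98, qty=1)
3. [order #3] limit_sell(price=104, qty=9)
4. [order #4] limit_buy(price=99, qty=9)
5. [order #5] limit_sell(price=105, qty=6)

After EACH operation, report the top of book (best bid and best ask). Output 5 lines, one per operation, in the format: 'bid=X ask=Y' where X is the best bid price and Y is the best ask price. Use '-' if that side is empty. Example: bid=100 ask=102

After op 1 [order #1] limit_buy(price=99, qty=9): fills=none; bids=[#1:9@99] asks=[-]
After op 2 [order #2] limit_sell(price=98, qty=1): fills=#1x#2:1@99; bids=[#1:8@99] asks=[-]
After op 3 [order #3] limit_sell(price=104, qty=9): fills=none; bids=[#1:8@99] asks=[#3:9@104]
After op 4 [order #4] limit_buy(price=99, qty=9): fills=none; bids=[#1:8@99 #4:9@99] asks=[#3:9@104]
After op 5 [order #5] limit_sell(price=105, qty=6): fills=none; bids=[#1:8@99 #4:9@99] asks=[#3:9@104 #5:6@105]

Answer: bid=99 ask=-
bid=99 ask=-
bid=99 ask=104
bid=99 ask=104
bid=99 ask=104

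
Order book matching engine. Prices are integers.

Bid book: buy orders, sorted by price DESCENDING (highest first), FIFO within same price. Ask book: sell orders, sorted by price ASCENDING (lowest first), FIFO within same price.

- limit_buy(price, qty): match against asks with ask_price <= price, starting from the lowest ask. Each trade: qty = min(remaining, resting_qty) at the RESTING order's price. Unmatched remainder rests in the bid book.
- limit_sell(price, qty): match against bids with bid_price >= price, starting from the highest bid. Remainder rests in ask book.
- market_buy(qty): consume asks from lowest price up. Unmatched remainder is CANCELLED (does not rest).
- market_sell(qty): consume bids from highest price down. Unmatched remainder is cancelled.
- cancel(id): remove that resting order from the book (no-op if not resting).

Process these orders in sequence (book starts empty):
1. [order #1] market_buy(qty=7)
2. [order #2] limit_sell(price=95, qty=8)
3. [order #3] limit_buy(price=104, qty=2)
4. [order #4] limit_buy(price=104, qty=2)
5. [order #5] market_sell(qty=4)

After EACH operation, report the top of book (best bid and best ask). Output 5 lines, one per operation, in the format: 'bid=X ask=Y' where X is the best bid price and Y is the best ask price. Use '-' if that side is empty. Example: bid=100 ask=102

Answer: bid=- ask=-
bid=- ask=95
bid=- ask=95
bid=- ask=95
bid=- ask=95

Derivation:
After op 1 [order #1] market_buy(qty=7): fills=none; bids=[-] asks=[-]
After op 2 [order #2] limit_sell(price=95, qty=8): fills=none; bids=[-] asks=[#2:8@95]
After op 3 [order #3] limit_buy(price=104, qty=2): fills=#3x#2:2@95; bids=[-] asks=[#2:6@95]
After op 4 [order #4] limit_buy(price=104, qty=2): fills=#4x#2:2@95; bids=[-] asks=[#2:4@95]
After op 5 [order #5] market_sell(qty=4): fills=none; bids=[-] asks=[#2:4@95]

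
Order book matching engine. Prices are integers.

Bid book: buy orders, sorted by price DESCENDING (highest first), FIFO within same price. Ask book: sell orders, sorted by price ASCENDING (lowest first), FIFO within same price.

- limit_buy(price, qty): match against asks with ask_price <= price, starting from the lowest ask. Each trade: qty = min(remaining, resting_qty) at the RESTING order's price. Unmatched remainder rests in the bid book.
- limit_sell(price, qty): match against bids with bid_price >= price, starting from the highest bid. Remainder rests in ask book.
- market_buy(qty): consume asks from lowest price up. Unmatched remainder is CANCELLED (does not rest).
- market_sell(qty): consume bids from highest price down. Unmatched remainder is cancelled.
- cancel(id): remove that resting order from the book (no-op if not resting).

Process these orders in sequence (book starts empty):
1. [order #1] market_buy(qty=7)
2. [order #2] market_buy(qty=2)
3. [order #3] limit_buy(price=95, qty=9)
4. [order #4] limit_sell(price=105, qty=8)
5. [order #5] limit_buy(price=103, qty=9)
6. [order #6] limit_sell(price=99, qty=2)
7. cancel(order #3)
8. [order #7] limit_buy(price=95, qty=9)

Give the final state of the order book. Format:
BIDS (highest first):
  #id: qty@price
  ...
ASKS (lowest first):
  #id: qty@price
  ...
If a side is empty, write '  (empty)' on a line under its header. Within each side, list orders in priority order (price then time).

After op 1 [order #1] market_buy(qty=7): fills=none; bids=[-] asks=[-]
After op 2 [order #2] market_buy(qty=2): fills=none; bids=[-] asks=[-]
After op 3 [order #3] limit_buy(price=95, qty=9): fills=none; bids=[#3:9@95] asks=[-]
After op 4 [order #4] limit_sell(price=105, qty=8): fills=none; bids=[#3:9@95] asks=[#4:8@105]
After op 5 [order #5] limit_buy(price=103, qty=9): fills=none; bids=[#5:9@103 #3:9@95] asks=[#4:8@105]
After op 6 [order #6] limit_sell(price=99, qty=2): fills=#5x#6:2@103; bids=[#5:7@103 #3:9@95] asks=[#4:8@105]
After op 7 cancel(order #3): fills=none; bids=[#5:7@103] asks=[#4:8@105]
After op 8 [order #7] limit_buy(price=95, qty=9): fills=none; bids=[#5:7@103 #7:9@95] asks=[#4:8@105]

Answer: BIDS (highest first):
  #5: 7@103
  #7: 9@95
ASKS (lowest first):
  #4: 8@105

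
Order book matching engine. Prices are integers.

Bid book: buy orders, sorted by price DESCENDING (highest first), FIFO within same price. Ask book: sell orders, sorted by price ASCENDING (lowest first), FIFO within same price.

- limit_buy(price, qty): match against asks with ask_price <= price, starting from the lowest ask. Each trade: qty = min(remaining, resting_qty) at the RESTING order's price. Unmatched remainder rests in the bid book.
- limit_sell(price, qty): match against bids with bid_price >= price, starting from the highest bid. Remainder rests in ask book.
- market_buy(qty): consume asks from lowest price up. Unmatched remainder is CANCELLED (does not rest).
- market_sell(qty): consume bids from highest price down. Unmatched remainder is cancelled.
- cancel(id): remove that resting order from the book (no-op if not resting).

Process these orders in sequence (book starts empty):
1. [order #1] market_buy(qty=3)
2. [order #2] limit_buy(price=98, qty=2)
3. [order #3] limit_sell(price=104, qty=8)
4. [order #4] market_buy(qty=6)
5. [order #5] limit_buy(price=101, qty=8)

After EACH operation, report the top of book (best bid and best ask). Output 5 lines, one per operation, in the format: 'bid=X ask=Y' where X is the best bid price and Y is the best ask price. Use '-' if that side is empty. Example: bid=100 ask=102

After op 1 [order #1] market_buy(qty=3): fills=none; bids=[-] asks=[-]
After op 2 [order #2] limit_buy(price=98, qty=2): fills=none; bids=[#2:2@98] asks=[-]
After op 3 [order #3] limit_sell(price=104, qty=8): fills=none; bids=[#2:2@98] asks=[#3:8@104]
After op 4 [order #4] market_buy(qty=6): fills=#4x#3:6@104; bids=[#2:2@98] asks=[#3:2@104]
After op 5 [order #5] limit_buy(price=101, qty=8): fills=none; bids=[#5:8@101 #2:2@98] asks=[#3:2@104]

Answer: bid=- ask=-
bid=98 ask=-
bid=98 ask=104
bid=98 ask=104
bid=101 ask=104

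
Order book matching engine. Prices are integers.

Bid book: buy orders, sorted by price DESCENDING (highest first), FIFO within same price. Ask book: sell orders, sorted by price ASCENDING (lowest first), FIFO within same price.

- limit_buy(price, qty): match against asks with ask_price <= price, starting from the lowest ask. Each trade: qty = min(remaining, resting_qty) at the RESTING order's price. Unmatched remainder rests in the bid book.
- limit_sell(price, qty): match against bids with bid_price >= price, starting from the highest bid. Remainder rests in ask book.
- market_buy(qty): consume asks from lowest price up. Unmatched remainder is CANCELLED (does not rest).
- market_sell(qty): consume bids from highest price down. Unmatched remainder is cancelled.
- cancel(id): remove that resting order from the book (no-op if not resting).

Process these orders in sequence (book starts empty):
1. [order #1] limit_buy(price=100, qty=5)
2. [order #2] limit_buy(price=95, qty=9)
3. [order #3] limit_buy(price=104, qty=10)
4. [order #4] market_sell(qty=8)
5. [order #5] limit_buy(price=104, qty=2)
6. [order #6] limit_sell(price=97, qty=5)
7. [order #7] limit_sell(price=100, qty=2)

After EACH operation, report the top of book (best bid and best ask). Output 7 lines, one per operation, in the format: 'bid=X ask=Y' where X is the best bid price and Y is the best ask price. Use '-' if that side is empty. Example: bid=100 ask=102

After op 1 [order #1] limit_buy(price=100, qty=5): fills=none; bids=[#1:5@100] asks=[-]
After op 2 [order #2] limit_buy(price=95, qty=9): fills=none; bids=[#1:5@100 #2:9@95] asks=[-]
After op 3 [order #3] limit_buy(price=104, qty=10): fills=none; bids=[#3:10@104 #1:5@100 #2:9@95] asks=[-]
After op 4 [order #4] market_sell(qty=8): fills=#3x#4:8@104; bids=[#3:2@104 #1:5@100 #2:9@95] asks=[-]
After op 5 [order #5] limit_buy(price=104, qty=2): fills=none; bids=[#3:2@104 #5:2@104 #1:5@100 #2:9@95] asks=[-]
After op 6 [order #6] limit_sell(price=97, qty=5): fills=#3x#6:2@104 #5x#6:2@104 #1x#6:1@100; bids=[#1:4@100 #2:9@95] asks=[-]
After op 7 [order #7] limit_sell(price=100, qty=2): fills=#1x#7:2@100; bids=[#1:2@100 #2:9@95] asks=[-]

Answer: bid=100 ask=-
bid=100 ask=-
bid=104 ask=-
bid=104 ask=-
bid=104 ask=-
bid=100 ask=-
bid=100 ask=-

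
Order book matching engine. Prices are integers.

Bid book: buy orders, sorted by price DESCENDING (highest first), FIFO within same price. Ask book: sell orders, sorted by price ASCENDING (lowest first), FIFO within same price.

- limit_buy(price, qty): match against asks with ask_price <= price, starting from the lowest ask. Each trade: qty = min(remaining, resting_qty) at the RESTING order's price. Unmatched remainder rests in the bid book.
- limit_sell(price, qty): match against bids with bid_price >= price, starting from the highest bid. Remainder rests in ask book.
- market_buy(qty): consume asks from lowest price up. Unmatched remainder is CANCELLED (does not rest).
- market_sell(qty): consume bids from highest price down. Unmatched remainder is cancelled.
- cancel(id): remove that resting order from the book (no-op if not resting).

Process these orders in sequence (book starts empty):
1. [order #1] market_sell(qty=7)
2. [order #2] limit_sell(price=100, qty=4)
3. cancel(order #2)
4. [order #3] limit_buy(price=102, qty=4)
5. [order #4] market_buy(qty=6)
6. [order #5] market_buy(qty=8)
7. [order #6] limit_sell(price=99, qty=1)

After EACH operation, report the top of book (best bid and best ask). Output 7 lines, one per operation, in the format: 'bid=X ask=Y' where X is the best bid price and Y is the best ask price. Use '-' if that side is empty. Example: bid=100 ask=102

After op 1 [order #1] market_sell(qty=7): fills=none; bids=[-] asks=[-]
After op 2 [order #2] limit_sell(price=100, qty=4): fills=none; bids=[-] asks=[#2:4@100]
After op 3 cancel(order #2): fills=none; bids=[-] asks=[-]
After op 4 [order #3] limit_buy(price=102, qty=4): fills=none; bids=[#3:4@102] asks=[-]
After op 5 [order #4] market_buy(qty=6): fills=none; bids=[#3:4@102] asks=[-]
After op 6 [order #5] market_buy(qty=8): fills=none; bids=[#3:4@102] asks=[-]
After op 7 [order #6] limit_sell(price=99, qty=1): fills=#3x#6:1@102; bids=[#3:3@102] asks=[-]

Answer: bid=- ask=-
bid=- ask=100
bid=- ask=-
bid=102 ask=-
bid=102 ask=-
bid=102 ask=-
bid=102 ask=-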